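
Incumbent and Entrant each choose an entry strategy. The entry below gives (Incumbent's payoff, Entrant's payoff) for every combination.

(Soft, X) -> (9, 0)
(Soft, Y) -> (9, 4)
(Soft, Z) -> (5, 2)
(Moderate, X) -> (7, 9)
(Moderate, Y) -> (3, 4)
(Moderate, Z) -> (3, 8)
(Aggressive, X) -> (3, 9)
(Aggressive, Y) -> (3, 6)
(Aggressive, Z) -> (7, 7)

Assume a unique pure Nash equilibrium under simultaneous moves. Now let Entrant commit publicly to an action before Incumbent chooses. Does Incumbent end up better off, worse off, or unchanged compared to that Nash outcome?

Work backward from Incumbent's decision.
- X → Incumbent plays Soft (best of 9, 7, 3); Entrant gets 0.
- Y → Incumbent plays Soft (best of 9, 3, 3); Entrant gets 4.
- Z → Incumbent plays Aggressive (best of 5, 3, 7); Entrant gets 7.
Maximizing over 0, 4, 7, Entrant chooses Z. Subgame-perfect outcome: (Aggressive, Z) with payoffs (7, 7).
For the simultaneous game, intersect best replies.
Incumbent's best replies: X→Soft; Y→Soft; Z→Aggressive.
Entrant's best replies: Soft→Y; Moderate→X; Aggressive→X.
The unique mutual best reply is (Soft, Y), giving (9, 4).
Incumbent earns 7 sequentially versus 9 at the Nash outcome: worse off.

worse off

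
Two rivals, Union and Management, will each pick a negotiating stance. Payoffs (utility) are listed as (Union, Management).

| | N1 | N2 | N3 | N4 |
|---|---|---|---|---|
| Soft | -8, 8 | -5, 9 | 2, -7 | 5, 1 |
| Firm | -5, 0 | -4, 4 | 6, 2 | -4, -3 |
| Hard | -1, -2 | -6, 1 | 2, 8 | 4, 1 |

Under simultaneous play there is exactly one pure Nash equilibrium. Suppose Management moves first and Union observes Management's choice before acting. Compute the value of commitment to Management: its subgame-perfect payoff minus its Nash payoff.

0

Work backward from Union's decision.
- N1: BR = Hard, leader payoff -2.
- N2: BR = Firm, leader payoff 4.
- N3: BR = Firm, leader payoff 2.
- N4: BR = Soft, leader payoff 1.
Management's induced payoffs are -2, 4, 2, 1, so Management commits to N2. Subgame-perfect outcome: (Firm, N2) with payoffs (-4, 4).
Now find the simultaneous Nash equilibrium.
Union's best replies: N1→Hard; N2→Firm; N3→Firm; N4→Soft.
Management's best replies: Soft→N2; Firm→N2; Hard→N3.
The unique mutual best reply is (Firm, N2), giving (-4, 4).
Management's commitment gain: 4 − 4 = 0.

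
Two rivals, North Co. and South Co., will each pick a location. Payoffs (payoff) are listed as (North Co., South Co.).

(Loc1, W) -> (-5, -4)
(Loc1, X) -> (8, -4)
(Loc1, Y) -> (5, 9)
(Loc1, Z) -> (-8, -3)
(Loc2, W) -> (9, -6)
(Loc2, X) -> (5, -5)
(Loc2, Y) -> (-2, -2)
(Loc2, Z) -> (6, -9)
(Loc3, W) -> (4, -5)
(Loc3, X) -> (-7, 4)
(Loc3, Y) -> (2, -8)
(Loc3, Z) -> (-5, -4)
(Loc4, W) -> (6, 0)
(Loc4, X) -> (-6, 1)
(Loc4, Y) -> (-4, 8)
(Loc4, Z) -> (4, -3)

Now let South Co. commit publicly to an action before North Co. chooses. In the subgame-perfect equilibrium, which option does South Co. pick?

Y

Solve by backward induction (South Co. leads).
- W: BR = Loc2, leader payoff -6.
- X: BR = Loc1, leader payoff -4.
- Y: BR = Loc1, leader payoff 9.
- Z: BR = Loc2, leader payoff -9.
South Co.'s induced payoffs are -6, -4, 9, -9, so South Co. commits to Y. Subgame-perfect outcome: (Loc1, Y) with payoffs (5, 9).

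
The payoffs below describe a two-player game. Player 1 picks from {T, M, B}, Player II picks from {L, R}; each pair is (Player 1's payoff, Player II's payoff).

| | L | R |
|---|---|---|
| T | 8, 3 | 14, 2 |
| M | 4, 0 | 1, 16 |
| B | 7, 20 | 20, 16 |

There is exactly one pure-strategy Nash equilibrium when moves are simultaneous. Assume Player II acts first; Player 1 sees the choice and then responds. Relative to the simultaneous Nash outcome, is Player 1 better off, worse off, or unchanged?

better off

Backward induction with Player II moving first.
- L → Player 1 plays T (best of 8, 4, 7); Player II gets 3.
- R → Player 1 plays B (best of 14, 1, 20); Player II gets 16.
Maximizing over 3, 16, Player II chooses R. Subgame-perfect outcome: (B, R) with payoffs (20, 16).
Now find the simultaneous Nash equilibrium.
Player 1's best replies: L→T; R→B.
Player II's best replies: T→L; M→R; B→L.
Only (T, L) has each player best-responding; Nash payoffs (8, 3).
Player 1 earns 20 sequentially versus 8 at the Nash outcome: better off.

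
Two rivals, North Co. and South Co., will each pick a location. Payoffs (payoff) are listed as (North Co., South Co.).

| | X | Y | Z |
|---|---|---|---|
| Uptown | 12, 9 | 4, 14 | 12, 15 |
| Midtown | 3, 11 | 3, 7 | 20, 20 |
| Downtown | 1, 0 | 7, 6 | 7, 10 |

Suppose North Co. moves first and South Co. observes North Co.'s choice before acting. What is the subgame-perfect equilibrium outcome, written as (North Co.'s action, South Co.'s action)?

(Midtown, Z)

South Co. best-responds to each possible North Co. move:
- Uptown: South Co. compares 9, 14, 15 and picks Z; North Co. would get 12.
- Midtown: South Co. compares 11, 7, 20 and picks Z; North Co. would get 20.
- Downtown: South Co. compares 0, 6, 10 and picks Z; North Co. would get 7.
Maximizing over 12, 20, 7, North Co. chooses Midtown. Subgame-perfect outcome: (Midtown, Z) with payoffs (20, 20).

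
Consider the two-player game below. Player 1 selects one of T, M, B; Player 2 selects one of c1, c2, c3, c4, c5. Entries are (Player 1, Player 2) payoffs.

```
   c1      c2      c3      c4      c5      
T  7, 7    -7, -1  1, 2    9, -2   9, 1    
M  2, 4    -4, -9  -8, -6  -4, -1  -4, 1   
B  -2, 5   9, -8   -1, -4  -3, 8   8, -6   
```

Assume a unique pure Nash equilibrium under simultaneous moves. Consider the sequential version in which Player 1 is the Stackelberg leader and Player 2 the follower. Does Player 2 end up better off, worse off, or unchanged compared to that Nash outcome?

unchanged

Backward induction with Player 1 moving first.
- T: BR = c1, leader payoff 7.
- M: BR = c1, leader payoff 2.
- B: BR = c4, leader payoff -3.
Among 7, 2, -3, the best is 7 at T. Subgame-perfect outcome: (T, c1) with payoffs (7, 7).
Under simultaneous play:
Player 1's best replies: c1→T; c2→B; c3→T; c4→T; c5→T.
Player 2's best replies: T→c1; M→c1; B→c4.
The unique mutual best reply is (T, c1), giving (7, 7).
Player 2 earns 7 sequentially versus 7 at the Nash outcome: unchanged.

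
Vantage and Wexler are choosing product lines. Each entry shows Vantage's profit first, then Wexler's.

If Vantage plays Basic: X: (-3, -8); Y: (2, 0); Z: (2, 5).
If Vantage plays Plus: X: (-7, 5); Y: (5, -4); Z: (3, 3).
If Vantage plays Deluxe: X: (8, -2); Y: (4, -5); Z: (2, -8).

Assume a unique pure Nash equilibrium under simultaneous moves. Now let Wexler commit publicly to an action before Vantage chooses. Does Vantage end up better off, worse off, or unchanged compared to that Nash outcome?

worse off

Work backward from Vantage's decision.
- X: BR = Deluxe, leader payoff -2.
- Y: BR = Plus, leader payoff -4.
- Z: BR = Plus, leader payoff 3.
Maximizing over -2, -4, 3, Wexler chooses Z. Subgame-perfect outcome: (Plus, Z) with payoffs (3, 3).
Under simultaneous play:
Vantage's best replies: X→Deluxe; Y→Plus; Z→Plus.
Wexler's best replies: Basic→Z; Plus→X; Deluxe→X.
The unique mutual best reply is (Deluxe, X), giving (8, -2).
Vantage earns 3 sequentially versus 8 at the Nash outcome: worse off.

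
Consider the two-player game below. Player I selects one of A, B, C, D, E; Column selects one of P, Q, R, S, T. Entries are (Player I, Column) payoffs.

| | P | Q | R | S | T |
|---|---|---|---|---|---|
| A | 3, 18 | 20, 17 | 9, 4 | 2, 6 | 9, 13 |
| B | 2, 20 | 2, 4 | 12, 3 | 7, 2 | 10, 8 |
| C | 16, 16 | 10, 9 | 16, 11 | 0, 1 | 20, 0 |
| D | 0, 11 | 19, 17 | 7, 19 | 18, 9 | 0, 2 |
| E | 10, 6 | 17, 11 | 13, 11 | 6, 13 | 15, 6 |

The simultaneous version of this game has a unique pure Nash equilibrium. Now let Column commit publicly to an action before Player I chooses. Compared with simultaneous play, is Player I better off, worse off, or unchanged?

better off

Backward induction with Column moving first.
- P: BR = C, leader payoff 16.
- Q: BR = A, leader payoff 17.
- R: BR = C, leader payoff 11.
- S: BR = D, leader payoff 9.
- T: BR = C, leader payoff 0.
Column's induced payoffs are 16, 17, 11, 9, 0, so Column commits to Q. Subgame-perfect outcome: (A, Q) with payoffs (20, 17).
For the simultaneous game, intersect best replies.
Player I's best replies: P→C; Q→A; R→C; S→D; T→C.
Column's best replies: A→P; B→P; C→P; D→R; E→S.
Only (C, P) has each player best-responding; Nash payoffs (16, 16).
Player I earns 20 sequentially versus 16 at the Nash outcome: better off.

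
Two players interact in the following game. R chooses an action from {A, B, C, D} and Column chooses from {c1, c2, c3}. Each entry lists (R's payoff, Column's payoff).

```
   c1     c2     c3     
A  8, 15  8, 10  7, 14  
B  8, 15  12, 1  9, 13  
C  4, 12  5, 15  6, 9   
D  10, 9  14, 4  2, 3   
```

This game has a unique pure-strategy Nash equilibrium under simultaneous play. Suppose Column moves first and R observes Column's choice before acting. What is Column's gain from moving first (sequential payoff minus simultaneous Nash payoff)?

4

Backward induction with Column moving first.
- c1 → R plays D (best of 8, 8, 4, 10); Column gets 9.
- c2 → R plays D (best of 8, 12, 5, 14); Column gets 4.
- c3 → R plays B (best of 7, 9, 6, 2); Column gets 13.
Column's induced payoffs are 9, 4, 13, so Column commits to c3. Subgame-perfect outcome: (B, c3) with payoffs (9, 13).
Now find the simultaneous Nash equilibrium.
R's best replies: c1→D; c2→D; c3→B.
Column's best replies: A→c1; B→c1; C→c2; D→c1.
Only (D, c1) has each player best-responding; Nash payoffs (10, 9).
Column's commitment gain: 13 − 9 = 4.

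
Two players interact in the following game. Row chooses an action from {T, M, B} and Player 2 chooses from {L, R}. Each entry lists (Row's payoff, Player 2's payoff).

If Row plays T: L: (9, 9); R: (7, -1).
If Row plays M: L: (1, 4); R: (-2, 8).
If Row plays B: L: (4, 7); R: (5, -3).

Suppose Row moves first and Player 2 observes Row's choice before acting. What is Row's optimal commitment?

Player 2 best-responds to each possible Row move:
- T: BR = L, leader payoff 9.
- M: BR = R, leader payoff -2.
- B: BR = L, leader payoff 4.
Among 9, -2, 4, the best is 9 at T. Subgame-perfect outcome: (T, L) with payoffs (9, 9).

T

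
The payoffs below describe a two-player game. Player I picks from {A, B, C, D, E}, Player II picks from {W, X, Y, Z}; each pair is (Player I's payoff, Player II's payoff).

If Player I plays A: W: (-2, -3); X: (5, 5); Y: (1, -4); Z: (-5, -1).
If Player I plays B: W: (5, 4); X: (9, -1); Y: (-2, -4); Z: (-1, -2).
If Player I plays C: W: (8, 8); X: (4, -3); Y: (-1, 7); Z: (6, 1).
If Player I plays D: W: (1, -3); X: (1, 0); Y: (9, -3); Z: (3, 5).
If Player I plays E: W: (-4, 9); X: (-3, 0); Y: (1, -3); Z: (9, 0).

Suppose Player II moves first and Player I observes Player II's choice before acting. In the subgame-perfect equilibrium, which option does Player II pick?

Player I best-responds to each possible Player II move:
- W → Player I plays C (best of -2, 5, 8, 1, -4); Player II gets 8.
- X → Player I plays B (best of 5, 9, 4, 1, -3); Player II gets -1.
- Y → Player I plays D (best of 1, -2, -1, 9, 1); Player II gets -3.
- Z → Player I plays E (best of -5, -1, 6, 3, 9); Player II gets 0.
Player II's induced payoffs are 8, -1, -3, 0, so Player II commits to W. Subgame-perfect outcome: (C, W) with payoffs (8, 8).

W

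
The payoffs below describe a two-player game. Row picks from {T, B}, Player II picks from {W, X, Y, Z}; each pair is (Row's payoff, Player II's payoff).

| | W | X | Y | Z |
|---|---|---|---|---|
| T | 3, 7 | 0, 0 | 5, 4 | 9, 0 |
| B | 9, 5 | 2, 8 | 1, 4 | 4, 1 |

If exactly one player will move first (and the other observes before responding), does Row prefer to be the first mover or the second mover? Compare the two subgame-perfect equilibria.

first

If Row leads: Player II's best replies are T→W, B→X; Row's induced payoffs 3, 2; outcome (T, W), payoffs (3, 7).
If Player II leads: Row's best replies are W→B, X→B, Y→T, Z→T; Player II's induced payoffs 5, 8, 4, 0; outcome (B, X), payoffs (2, 8).
Row gets 3 moving first and 2 moving second, so Row prefers to move first.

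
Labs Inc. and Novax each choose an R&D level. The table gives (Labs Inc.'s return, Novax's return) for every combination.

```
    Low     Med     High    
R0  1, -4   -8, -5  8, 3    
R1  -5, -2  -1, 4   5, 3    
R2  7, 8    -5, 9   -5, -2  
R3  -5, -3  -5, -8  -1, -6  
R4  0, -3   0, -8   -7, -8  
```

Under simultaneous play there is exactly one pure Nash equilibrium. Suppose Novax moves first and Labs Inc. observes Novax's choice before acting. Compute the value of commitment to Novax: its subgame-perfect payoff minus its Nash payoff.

Backward induction with Novax moving first.
- Low: BR = R2, leader payoff 8.
- Med: BR = R4, leader payoff -8.
- High: BR = R0, leader payoff 3.
Novax's induced payoffs are 8, -8, 3, so Novax commits to Low. Subgame-perfect outcome: (R2, Low) with payoffs (7, 8).
Under simultaneous play:
Labs Inc.'s best replies: Low→R2; Med→R4; High→R0.
Novax's best replies: R0→High; R1→Med; R2→Med; R3→Low; R4→Low.
The unique mutual best reply is (R0, High), giving (8, 3).
Novax's commitment gain: 8 − 3 = 5.

5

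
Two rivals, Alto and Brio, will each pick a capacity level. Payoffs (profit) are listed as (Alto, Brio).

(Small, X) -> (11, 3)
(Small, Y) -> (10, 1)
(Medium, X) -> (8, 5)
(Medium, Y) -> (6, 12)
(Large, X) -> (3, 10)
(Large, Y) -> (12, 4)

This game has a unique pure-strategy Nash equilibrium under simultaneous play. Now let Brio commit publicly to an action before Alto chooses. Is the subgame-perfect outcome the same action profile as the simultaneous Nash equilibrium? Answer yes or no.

Work backward from Alto's decision.
- X → Alto plays Small (best of 11, 8, 3); Brio gets 3.
- Y → Alto plays Large (best of 10, 6, 12); Brio gets 4.
Maximizing over 3, 4, Brio chooses Y. Subgame-perfect outcome: (Large, Y) with payoffs (12, 4).
Now find the simultaneous Nash equilibrium.
Alto's best replies: X→Small; Y→Large.
Brio's best replies: Small→X; Medium→Y; Large→X.
Only (Small, X) has each player best-responding; Nash payoffs (11, 3).
Sequential outcome (Large, Y) differs from the Nash profile (Small, X).

no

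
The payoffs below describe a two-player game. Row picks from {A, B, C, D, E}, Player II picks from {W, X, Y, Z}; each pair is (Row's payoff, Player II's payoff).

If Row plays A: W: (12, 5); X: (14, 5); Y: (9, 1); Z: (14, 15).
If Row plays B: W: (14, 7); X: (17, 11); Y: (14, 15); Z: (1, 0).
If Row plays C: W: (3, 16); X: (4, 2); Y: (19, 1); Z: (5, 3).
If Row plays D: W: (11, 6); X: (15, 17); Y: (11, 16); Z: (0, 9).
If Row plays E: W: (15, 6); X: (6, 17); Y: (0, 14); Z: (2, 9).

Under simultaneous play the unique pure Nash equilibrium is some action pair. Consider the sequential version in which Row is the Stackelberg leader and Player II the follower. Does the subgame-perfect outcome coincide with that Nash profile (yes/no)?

Solve by backward induction (Row leads).
- A: BR = Z, leader payoff 14.
- B: BR = Y, leader payoff 14.
- C: BR = W, leader payoff 3.
- D: BR = X, leader payoff 15.
- E: BR = X, leader payoff 6.
Row's induced payoffs are 14, 14, 3, 15, 6, so Row commits to D. Subgame-perfect outcome: (D, X) with payoffs (15, 17).
Under simultaneous play:
Row's best replies: W→E; X→B; Y→C; Z→A.
Player II's best replies: A→Z; B→Y; C→W; D→X; E→X.
Only (A, Z) has each player best-responding; Nash payoffs (14, 15).
Sequential outcome (D, X) differs from the Nash profile (A, Z).

no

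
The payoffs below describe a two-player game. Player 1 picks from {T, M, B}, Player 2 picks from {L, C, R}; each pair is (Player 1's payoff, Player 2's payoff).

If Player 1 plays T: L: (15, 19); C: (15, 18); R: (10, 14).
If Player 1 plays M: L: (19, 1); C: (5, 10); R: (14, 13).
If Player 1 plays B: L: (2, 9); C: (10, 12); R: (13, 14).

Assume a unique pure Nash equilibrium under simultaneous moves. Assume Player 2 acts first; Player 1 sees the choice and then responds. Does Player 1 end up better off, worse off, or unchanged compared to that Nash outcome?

better off

Solve by backward induction (Player 2 leads).
- L: BR = M, leader payoff 1.
- C: BR = T, leader payoff 18.
- R: BR = M, leader payoff 13.
Player 2's induced payoffs are 1, 18, 13, so Player 2 commits to C. Subgame-perfect outcome: (T, C) with payoffs (15, 18).
For the simultaneous game, intersect best replies.
Player 1's best replies: L→M; C→T; R→M.
Player 2's best replies: T→L; M→R; B→R.
Only (M, R) has each player best-responding; Nash payoffs (14, 13).
Player 1 earns 15 sequentially versus 14 at the Nash outcome: better off.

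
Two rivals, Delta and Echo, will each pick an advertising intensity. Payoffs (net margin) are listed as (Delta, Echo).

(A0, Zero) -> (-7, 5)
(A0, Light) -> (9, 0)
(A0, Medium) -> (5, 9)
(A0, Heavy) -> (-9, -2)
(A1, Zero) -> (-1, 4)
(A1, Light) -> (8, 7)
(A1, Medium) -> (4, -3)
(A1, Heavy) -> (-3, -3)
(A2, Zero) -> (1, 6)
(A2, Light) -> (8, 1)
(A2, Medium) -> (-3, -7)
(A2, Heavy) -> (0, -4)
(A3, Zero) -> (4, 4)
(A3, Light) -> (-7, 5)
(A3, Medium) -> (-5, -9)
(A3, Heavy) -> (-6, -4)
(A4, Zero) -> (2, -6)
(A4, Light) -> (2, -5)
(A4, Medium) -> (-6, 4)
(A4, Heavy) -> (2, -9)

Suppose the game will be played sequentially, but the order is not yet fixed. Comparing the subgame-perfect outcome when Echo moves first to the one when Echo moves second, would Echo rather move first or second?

If Delta leads: Echo's best replies are A0→Medium, A1→Light, A2→Zero, A3→Light, A4→Medium; Delta's induced payoffs 5, 8, 1, -7, -6; outcome (A1, Light), payoffs (8, 7).
If Echo leads: Delta's best replies are Zero→A3, Light→A0, Medium→A0, Heavy→A4; Echo's induced payoffs 4, 0, 9, -9; outcome (A0, Medium), payoffs (5, 9).
Echo gets 9 moving first and 7 moving second, so Echo prefers to move first.

first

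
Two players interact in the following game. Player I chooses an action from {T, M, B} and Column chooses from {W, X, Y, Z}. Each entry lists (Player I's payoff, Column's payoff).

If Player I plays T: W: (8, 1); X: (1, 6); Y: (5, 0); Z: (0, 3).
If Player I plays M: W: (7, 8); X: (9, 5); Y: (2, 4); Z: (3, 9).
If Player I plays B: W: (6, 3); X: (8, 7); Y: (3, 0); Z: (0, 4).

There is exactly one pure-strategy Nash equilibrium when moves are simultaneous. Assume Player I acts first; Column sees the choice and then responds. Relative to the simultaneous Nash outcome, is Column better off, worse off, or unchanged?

worse off

Work backward from Column's decision.
- T: BR = X, leader payoff 1.
- M: BR = Z, leader payoff 3.
- B: BR = X, leader payoff 8.
Among 1, 3, 8, the best is 8 at B. Subgame-perfect outcome: (B, X) with payoffs (8, 7).
Under simultaneous play:
Player I's best replies: W→T; X→M; Y→T; Z→M.
Column's best replies: T→X; M→Z; B→X.
The unique mutual best reply is (M, Z), giving (3, 9).
Column earns 7 sequentially versus 9 at the Nash outcome: worse off.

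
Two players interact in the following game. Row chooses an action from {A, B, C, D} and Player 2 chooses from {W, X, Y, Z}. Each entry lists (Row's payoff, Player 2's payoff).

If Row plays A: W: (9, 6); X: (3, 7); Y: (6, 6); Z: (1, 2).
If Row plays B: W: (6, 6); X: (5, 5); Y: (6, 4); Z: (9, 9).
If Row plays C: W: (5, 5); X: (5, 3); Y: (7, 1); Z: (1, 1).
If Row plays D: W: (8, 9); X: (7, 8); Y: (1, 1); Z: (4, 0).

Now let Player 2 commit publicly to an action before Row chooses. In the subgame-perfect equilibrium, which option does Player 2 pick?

Z

Work backward from Row's decision.
- W → Row plays A (best of 9, 6, 5, 8); Player 2 gets 6.
- X → Row plays D (best of 3, 5, 5, 7); Player 2 gets 8.
- Y → Row plays C (best of 6, 6, 7, 1); Player 2 gets 1.
- Z → Row plays B (best of 1, 9, 1, 4); Player 2 gets 9.
Maximizing over 6, 8, 1, 9, Player 2 chooses Z. Subgame-perfect outcome: (B, Z) with payoffs (9, 9).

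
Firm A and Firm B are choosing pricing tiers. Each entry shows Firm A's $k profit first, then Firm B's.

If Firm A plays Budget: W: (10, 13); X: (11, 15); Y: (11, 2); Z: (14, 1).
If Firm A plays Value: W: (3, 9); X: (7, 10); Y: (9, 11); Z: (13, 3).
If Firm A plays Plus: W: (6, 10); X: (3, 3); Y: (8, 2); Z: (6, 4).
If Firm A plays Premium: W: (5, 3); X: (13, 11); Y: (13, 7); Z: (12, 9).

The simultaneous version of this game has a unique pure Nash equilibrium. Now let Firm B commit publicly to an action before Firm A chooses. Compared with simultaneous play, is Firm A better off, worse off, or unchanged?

Work backward from Firm A's decision.
- W → Firm A plays Budget (best of 10, 3, 6, 5); Firm B gets 13.
- X → Firm A plays Premium (best of 11, 7, 3, 13); Firm B gets 11.
- Y → Firm A plays Premium (best of 11, 9, 8, 13); Firm B gets 7.
- Z → Firm A plays Budget (best of 14, 13, 6, 12); Firm B gets 1.
Firm B's induced payoffs are 13, 11, 7, 1, so Firm B commits to W. Subgame-perfect outcome: (Budget, W) with payoffs (10, 13).
For the simultaneous game, intersect best replies.
Firm A's best replies: W→Budget; X→Premium; Y→Premium; Z→Budget.
Firm B's best replies: Budget→X; Value→Y; Plus→W; Premium→X.
The unique mutual best reply is (Premium, X), giving (13, 11).
Firm A earns 10 sequentially versus 13 at the Nash outcome: worse off.

worse off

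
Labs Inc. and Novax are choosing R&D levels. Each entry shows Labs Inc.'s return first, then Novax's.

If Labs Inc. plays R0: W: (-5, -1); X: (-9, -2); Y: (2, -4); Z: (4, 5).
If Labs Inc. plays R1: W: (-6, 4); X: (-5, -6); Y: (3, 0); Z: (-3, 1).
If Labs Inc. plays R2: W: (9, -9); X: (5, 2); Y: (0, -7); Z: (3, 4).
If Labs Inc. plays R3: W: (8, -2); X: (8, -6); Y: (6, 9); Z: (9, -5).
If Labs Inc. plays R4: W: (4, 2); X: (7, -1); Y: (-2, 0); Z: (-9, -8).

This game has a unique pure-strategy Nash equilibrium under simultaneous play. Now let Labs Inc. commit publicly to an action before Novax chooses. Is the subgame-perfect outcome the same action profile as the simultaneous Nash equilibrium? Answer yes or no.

Work backward from Novax's decision.
- R0: BR = Z, leader payoff 4.
- R1: BR = W, leader payoff -6.
- R2: BR = Z, leader payoff 3.
- R3: BR = Y, leader payoff 6.
- R4: BR = W, leader payoff 4.
Labs Inc.'s induced payoffs are 4, -6, 3, 6, 4, so Labs Inc. commits to R3. Subgame-perfect outcome: (R3, Y) with payoffs (6, 9).
For the simultaneous game, intersect best replies.
Labs Inc.'s best replies: W→R2; X→R3; Y→R3; Z→R3.
Novax's best replies: R0→Z; R1→W; R2→Z; R3→Y; R4→W.
Only (R3, Y) has each player best-responding; Nash payoffs (6, 9).
Sequential outcome (R3, Y) coincides with the Nash profile (R3, Y).

yes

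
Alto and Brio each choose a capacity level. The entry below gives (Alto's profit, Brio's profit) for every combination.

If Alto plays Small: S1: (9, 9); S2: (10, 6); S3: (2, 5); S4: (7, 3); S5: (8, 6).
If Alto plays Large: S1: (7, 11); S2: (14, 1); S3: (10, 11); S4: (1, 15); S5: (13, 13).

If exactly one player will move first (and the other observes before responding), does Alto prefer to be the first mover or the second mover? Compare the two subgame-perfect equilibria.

second

If Alto leads: Brio's best replies are Small→S1, Large→S4; Alto's induced payoffs 9, 1; outcome (Small, S1), payoffs (9, 9).
If Brio leads: Alto's best replies are S1→Small, S2→Large, S3→Large, S4→Small, S5→Large; Brio's induced payoffs 9, 1, 11, 3, 13; outcome (Large, S5), payoffs (13, 13).
Alto gets 9 moving first and 13 moving second, so Alto prefers to move second.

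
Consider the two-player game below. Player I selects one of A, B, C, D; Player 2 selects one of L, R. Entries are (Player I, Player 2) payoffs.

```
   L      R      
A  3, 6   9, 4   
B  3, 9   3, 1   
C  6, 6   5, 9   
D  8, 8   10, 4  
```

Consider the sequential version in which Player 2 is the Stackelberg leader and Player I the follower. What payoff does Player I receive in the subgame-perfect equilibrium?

8

Solve by backward induction (Player 2 leads).
- L: BR = D, leader payoff 8.
- R: BR = D, leader payoff 4.
Maximizing over 8, 4, Player 2 chooses L. Subgame-perfect outcome: (D, L) with payoffs (8, 8).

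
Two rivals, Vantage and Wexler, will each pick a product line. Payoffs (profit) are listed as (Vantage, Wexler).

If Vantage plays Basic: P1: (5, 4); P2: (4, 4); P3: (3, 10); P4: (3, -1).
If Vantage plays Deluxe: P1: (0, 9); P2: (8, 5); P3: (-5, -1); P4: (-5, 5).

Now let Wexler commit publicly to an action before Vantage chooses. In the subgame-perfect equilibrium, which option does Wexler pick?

P3

Solve by backward induction (Wexler leads).
- P1 → Vantage plays Basic (best of 5, 0); Wexler gets 4.
- P2 → Vantage plays Deluxe (best of 4, 8); Wexler gets 5.
- P3 → Vantage plays Basic (best of 3, -5); Wexler gets 10.
- P4 → Vantage plays Basic (best of 3, -5); Wexler gets -1.
Among 4, 5, 10, -1, the best is 10 at P3. Subgame-perfect outcome: (Basic, P3) with payoffs (3, 10).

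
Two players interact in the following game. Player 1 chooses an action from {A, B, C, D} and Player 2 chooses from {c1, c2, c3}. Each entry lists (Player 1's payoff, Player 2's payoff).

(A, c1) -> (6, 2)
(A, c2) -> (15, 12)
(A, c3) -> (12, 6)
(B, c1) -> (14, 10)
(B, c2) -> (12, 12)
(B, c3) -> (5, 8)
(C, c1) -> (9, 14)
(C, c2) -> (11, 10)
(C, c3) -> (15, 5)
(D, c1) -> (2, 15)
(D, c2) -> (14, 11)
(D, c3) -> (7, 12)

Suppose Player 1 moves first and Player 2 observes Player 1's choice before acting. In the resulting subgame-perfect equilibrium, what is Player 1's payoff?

Solve by backward induction (Player 1 leads).
- A: Player 2 compares 2, 12, 6 and picks c2; Player 1 would get 15.
- B: Player 2 compares 10, 12, 8 and picks c2; Player 1 would get 12.
- C: Player 2 compares 14, 10, 5 and picks c1; Player 1 would get 9.
- D: Player 2 compares 15, 11, 12 and picks c1; Player 1 would get 2.
Maximizing over 15, 12, 9, 2, Player 1 chooses A. Subgame-perfect outcome: (A, c2) with payoffs (15, 12).

15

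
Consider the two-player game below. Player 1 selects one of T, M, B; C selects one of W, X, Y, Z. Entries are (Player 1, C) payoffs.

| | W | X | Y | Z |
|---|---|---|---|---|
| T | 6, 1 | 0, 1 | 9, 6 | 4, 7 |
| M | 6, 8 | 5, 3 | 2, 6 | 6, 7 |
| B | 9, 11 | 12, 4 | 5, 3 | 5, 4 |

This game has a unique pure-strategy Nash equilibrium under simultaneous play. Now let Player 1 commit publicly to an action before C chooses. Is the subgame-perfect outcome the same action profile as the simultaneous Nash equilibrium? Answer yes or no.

yes

Solve by backward induction (Player 1 leads).
- T → C plays Z (best of 1, 1, 6, 7); Player 1 gets 4.
- M → C plays W (best of 8, 3, 6, 7); Player 1 gets 6.
- B → C plays W (best of 11, 4, 3, 4); Player 1 gets 9.
Among 4, 6, 9, the best is 9 at B. Subgame-perfect outcome: (B, W) with payoffs (9, 11).
Under simultaneous play:
Player 1's best replies: W→B; X→B; Y→T; Z→M.
C's best replies: T→Z; M→W; B→W.
Only (B, W) has each player best-responding; Nash payoffs (9, 11).
Sequential outcome (B, W) coincides with the Nash profile (B, W).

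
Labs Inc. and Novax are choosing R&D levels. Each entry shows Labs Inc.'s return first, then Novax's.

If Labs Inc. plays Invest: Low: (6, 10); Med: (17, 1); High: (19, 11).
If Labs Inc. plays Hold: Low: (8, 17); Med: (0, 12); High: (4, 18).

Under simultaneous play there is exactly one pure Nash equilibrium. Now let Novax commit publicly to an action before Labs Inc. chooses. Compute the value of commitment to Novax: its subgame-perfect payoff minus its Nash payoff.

Labs Inc. best-responds to each possible Novax move:
- Low → Labs Inc. plays Hold (best of 6, 8); Novax gets 17.
- Med → Labs Inc. plays Invest (best of 17, 0); Novax gets 1.
- High → Labs Inc. plays Invest (best of 19, 4); Novax gets 11.
Maximizing over 17, 1, 11, Novax chooses Low. Subgame-perfect outcome: (Hold, Low) with payoffs (8, 17).
For the simultaneous game, intersect best replies.
Labs Inc.'s best replies: Low→Hold; Med→Invest; High→Invest.
Novax's best replies: Invest→High; Hold→High.
Only (Invest, High) has each player best-responding; Nash payoffs (19, 11).
Novax's commitment gain: 17 − 11 = 6.

6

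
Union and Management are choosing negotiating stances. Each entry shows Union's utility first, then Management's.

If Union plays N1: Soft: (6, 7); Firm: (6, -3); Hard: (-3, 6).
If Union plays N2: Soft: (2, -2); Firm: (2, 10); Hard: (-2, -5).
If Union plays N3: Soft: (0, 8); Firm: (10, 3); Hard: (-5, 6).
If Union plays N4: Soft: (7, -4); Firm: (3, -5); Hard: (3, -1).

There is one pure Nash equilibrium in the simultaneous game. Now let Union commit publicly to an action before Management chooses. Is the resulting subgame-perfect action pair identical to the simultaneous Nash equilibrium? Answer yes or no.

no

Backward induction with Union moving first.
- N1: Management compares 7, -3, 6 and picks Soft; Union would get 6.
- N2: Management compares -2, 10, -5 and picks Firm; Union would get 2.
- N3: Management compares 8, 3, 6 and picks Soft; Union would get 0.
- N4: Management compares -4, -5, -1 and picks Hard; Union would get 3.
Among 6, 2, 0, 3, the best is 6 at N1. Subgame-perfect outcome: (N1, Soft) with payoffs (6, 7).
Now find the simultaneous Nash equilibrium.
Union's best replies: Soft→N4; Firm→N3; Hard→N4.
Management's best replies: N1→Soft; N2→Firm; N3→Soft; N4→Hard.
Only (N4, Hard) has each player best-responding; Nash payoffs (3, -1).
Sequential outcome (N1, Soft) differs from the Nash profile (N4, Hard).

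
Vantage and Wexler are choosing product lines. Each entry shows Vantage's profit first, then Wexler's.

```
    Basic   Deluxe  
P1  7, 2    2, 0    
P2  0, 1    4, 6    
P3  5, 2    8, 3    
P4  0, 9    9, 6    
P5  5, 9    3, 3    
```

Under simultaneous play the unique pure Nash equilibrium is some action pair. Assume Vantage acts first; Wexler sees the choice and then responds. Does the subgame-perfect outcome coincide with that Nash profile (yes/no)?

no

Backward induction with Vantage moving first.
- P1: BR = Basic, leader payoff 7.
- P2: BR = Deluxe, leader payoff 4.
- P3: BR = Deluxe, leader payoff 8.
- P4: BR = Basic, leader payoff 0.
- P5: BR = Basic, leader payoff 5.
Maximizing over 7, 4, 8, 0, 5, Vantage chooses P3. Subgame-perfect outcome: (P3, Deluxe) with payoffs (8, 3).
Now find the simultaneous Nash equilibrium.
Vantage's best replies: Basic→P1; Deluxe→P4.
Wexler's best replies: P1→Basic; P2→Deluxe; P3→Deluxe; P4→Basic; P5→Basic.
The unique mutual best reply is (P1, Basic), giving (7, 2).
Sequential outcome (P3, Deluxe) differs from the Nash profile (P1, Basic).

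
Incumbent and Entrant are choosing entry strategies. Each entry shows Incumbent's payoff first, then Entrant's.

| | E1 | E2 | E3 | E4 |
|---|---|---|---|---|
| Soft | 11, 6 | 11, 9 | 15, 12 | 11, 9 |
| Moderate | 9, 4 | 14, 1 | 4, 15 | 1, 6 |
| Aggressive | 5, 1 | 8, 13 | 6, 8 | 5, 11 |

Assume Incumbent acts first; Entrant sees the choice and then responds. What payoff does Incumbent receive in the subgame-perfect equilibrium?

15

Solve by backward induction (Incumbent leads).
- Soft: Entrant compares 6, 9, 12, 9 and picks E3; Incumbent would get 15.
- Moderate: Entrant compares 4, 1, 15, 6 and picks E3; Incumbent would get 4.
- Aggressive: Entrant compares 1, 13, 8, 11 and picks E2; Incumbent would get 8.
Among 15, 4, 8, the best is 15 at Soft. Subgame-perfect outcome: (Soft, E3) with payoffs (15, 12).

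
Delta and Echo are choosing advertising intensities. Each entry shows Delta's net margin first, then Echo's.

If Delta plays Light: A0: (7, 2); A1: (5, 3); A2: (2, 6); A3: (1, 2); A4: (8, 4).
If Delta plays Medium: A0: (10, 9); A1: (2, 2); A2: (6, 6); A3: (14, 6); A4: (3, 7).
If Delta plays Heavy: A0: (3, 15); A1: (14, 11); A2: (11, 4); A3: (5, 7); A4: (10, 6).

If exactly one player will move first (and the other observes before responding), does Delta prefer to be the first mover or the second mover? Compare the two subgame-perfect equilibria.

If Delta leads: Echo's best replies are Light→A2, Medium→A0, Heavy→A0; Delta's induced payoffs 2, 10, 3; outcome (Medium, A0), payoffs (10, 9).
If Echo leads: Delta's best replies are A0→Medium, A1→Heavy, A2→Heavy, A3→Medium, A4→Heavy; Echo's induced payoffs 9, 11, 4, 6, 6; outcome (Heavy, A1), payoffs (14, 11).
Delta gets 10 moving first and 14 moving second, so Delta prefers to move second.

second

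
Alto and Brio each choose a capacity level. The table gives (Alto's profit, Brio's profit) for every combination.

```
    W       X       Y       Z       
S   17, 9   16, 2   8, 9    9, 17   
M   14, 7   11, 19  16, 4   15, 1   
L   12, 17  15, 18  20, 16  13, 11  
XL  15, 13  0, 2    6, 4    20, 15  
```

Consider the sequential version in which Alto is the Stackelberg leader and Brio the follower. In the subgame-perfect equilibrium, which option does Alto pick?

Backward induction with Alto moving first.
- S: BR = Z, leader payoff 9.
- M: BR = X, leader payoff 11.
- L: BR = X, leader payoff 15.
- XL: BR = Z, leader payoff 20.
Among 9, 11, 15, 20, the best is 20 at XL. Subgame-perfect outcome: (XL, Z) with payoffs (20, 15).

XL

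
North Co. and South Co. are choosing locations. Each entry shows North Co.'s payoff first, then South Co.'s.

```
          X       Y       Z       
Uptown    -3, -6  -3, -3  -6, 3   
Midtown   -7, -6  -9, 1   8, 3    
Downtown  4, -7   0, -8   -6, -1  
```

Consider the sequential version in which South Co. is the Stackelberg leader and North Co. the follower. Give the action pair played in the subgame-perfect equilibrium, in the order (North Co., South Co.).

(Midtown, Z)

North Co. best-responds to each possible South Co. move:
- X → North Co. plays Downtown (best of -3, -7, 4); South Co. gets -7.
- Y → North Co. plays Downtown (best of -3, -9, 0); South Co. gets -8.
- Z → North Co. plays Midtown (best of -6, 8, -6); South Co. gets 3.
South Co.'s induced payoffs are -7, -8, 3, so South Co. commits to Z. Subgame-perfect outcome: (Midtown, Z) with payoffs (8, 3).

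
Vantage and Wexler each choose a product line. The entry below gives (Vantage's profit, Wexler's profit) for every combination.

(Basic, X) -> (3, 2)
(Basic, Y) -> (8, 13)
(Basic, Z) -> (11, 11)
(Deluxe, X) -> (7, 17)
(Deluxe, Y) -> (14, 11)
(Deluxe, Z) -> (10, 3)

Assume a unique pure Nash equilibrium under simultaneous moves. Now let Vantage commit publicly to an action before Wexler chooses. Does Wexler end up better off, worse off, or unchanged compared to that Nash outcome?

Solve by backward induction (Vantage leads).
- Basic → Wexler plays Y (best of 2, 13, 11); Vantage gets 8.
- Deluxe → Wexler plays X (best of 17, 11, 3); Vantage gets 7.
Among 8, 7, the best is 8 at Basic. Subgame-perfect outcome: (Basic, Y) with payoffs (8, 13).
Under simultaneous play:
Vantage's best replies: X→Deluxe; Y→Deluxe; Z→Basic.
Wexler's best replies: Basic→Y; Deluxe→X.
Only (Deluxe, X) has each player best-responding; Nash payoffs (7, 17).
Wexler earns 13 sequentially versus 17 at the Nash outcome: worse off.

worse off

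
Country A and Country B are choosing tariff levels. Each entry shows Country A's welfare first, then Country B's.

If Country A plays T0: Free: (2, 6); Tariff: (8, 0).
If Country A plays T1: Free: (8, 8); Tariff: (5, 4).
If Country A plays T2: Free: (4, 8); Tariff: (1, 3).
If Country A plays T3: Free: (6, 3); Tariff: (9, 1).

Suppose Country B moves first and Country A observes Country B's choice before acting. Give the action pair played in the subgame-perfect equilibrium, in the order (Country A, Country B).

(T1, Free)

Work backward from Country A's decision.
- Free: BR = T1, leader payoff 8.
- Tariff: BR = T3, leader payoff 1.
Among 8, 1, the best is 8 at Free. Subgame-perfect outcome: (T1, Free) with payoffs (8, 8).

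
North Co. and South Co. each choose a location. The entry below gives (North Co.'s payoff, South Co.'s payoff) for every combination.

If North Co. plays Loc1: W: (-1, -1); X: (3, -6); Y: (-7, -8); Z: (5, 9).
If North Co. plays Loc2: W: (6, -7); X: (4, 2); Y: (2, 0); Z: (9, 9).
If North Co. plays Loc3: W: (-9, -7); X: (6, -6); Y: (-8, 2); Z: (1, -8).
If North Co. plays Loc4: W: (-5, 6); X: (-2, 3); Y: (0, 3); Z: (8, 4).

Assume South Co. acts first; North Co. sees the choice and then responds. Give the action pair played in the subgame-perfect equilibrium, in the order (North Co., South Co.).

(Loc2, Z)

Backward induction with South Co. moving first.
- W → North Co. plays Loc2 (best of -1, 6, -9, -5); South Co. gets -7.
- X → North Co. plays Loc3 (best of 3, 4, 6, -2); South Co. gets -6.
- Y → North Co. plays Loc2 (best of -7, 2, -8, 0); South Co. gets 0.
- Z → North Co. plays Loc2 (best of 5, 9, 1, 8); South Co. gets 9.
Among -7, -6, 0, 9, the best is 9 at Z. Subgame-perfect outcome: (Loc2, Z) with payoffs (9, 9).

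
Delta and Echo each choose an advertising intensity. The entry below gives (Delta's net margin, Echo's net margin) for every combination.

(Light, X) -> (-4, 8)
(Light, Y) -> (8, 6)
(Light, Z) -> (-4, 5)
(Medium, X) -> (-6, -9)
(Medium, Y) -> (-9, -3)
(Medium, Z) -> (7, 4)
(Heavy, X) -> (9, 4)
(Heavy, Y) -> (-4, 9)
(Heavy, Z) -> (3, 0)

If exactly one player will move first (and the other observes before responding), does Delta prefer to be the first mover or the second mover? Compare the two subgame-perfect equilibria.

second

If Delta leads: Echo's best replies are Light→X, Medium→Z, Heavy→Y; Delta's induced payoffs -4, 7, -4; outcome (Medium, Z), payoffs (7, 4).
If Echo leads: Delta's best replies are X→Heavy, Y→Light, Z→Medium; Echo's induced payoffs 4, 6, 4; outcome (Light, Y), payoffs (8, 6).
Delta gets 7 moving first and 8 moving second, so Delta prefers to move second.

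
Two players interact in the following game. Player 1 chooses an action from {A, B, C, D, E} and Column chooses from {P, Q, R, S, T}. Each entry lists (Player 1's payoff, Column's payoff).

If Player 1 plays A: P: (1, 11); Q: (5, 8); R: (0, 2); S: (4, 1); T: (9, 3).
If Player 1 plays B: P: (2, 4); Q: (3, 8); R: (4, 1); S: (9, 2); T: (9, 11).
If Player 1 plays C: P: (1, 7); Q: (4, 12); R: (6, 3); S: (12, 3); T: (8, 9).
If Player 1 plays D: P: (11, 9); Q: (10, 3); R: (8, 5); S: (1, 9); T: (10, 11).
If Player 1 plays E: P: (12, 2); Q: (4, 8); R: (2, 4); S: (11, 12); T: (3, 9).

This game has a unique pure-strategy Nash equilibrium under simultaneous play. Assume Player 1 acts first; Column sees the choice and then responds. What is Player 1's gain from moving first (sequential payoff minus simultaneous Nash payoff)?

1

Backward induction with Player 1 moving first.
- A → Column plays P (best of 11, 8, 2, 1, 3); Player 1 gets 1.
- B → Column plays T (best of 4, 8, 1, 2, 11); Player 1 gets 9.
- C → Column plays Q (best of 7, 12, 3, 3, 9); Player 1 gets 4.
- D → Column plays T (best of 9, 3, 5, 9, 11); Player 1 gets 10.
- E → Column plays S (best of 2, 8, 4, 12, 9); Player 1 gets 11.
Among 1, 9, 4, 10, 11, the best is 11 at E. Subgame-perfect outcome: (E, S) with payoffs (11, 12).
Under simultaneous play:
Player 1's best replies: P→E; Q→D; R→D; S→C; T→D.
Column's best replies: A→P; B→T; C→Q; D→T; E→S.
Only (D, T) has each player best-responding; Nash payoffs (10, 11).
Player 1's commitment gain: 11 − 10 = 1.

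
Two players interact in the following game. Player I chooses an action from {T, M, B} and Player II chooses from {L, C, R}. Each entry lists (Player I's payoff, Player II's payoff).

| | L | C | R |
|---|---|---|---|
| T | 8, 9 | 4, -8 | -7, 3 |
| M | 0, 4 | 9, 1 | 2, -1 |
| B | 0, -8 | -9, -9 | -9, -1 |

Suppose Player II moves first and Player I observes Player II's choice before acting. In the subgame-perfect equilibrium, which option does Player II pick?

L

Player I best-responds to each possible Player II move:
- L → Player I plays T (best of 8, 0, 0); Player II gets 9.
- C → Player I plays M (best of 4, 9, -9); Player II gets 1.
- R → Player I plays M (best of -7, 2, -9); Player II gets -1.
Maximizing over 9, 1, -1, Player II chooses L. Subgame-perfect outcome: (T, L) with payoffs (8, 9).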